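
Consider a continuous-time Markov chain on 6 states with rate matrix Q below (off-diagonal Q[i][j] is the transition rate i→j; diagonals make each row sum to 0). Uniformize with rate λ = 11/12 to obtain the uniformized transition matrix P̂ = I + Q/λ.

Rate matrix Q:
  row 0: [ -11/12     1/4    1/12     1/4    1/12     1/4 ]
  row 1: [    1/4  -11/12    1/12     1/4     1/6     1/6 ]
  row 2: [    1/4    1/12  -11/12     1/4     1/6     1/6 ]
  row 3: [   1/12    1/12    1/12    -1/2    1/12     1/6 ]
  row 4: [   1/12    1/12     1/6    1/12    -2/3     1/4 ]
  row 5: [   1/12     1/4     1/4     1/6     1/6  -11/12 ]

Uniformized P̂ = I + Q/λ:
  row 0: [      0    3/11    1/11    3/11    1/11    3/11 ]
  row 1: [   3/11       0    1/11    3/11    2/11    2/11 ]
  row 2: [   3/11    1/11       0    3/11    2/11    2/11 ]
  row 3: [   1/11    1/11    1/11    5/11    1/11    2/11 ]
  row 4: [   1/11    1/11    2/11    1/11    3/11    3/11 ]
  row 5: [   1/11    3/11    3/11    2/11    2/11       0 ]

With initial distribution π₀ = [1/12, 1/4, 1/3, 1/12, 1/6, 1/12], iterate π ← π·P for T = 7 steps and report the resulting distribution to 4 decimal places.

π = [0.1266, 0.1338, 0.1260, 0.2783, 0.1595, 0.1758]

t=0: π = [0.0833, 0.2500, 0.3333, 0.0833, 0.1667, 0.0833]
t=1: π = [0.1894, 0.0985, 0.0909, 0.2500, 0.1818, 0.1894]
t=2: π = [0.1081, 0.1508, 0.1336, 0.2679, 0.1584, 0.1811]
t=3: π = [0.1328, 0.1298, 0.1261, 0.2762, 0.1620, 0.1731]
t=4: π = [0.1254, 0.1347, 0.1257, 0.2777, 0.1594, 0.1771]
t=5: π = [0.1269, 0.1337, 0.1262, 0.2781, 0.1597, 0.1755]
t=6: π = [0.1266, 0.1337, 0.1259, 0.2783, 0.1595, 0.1760]
t=7: π = [0.1266, 0.1338, 0.1260, 0.2783, 0.1595, 0.1758]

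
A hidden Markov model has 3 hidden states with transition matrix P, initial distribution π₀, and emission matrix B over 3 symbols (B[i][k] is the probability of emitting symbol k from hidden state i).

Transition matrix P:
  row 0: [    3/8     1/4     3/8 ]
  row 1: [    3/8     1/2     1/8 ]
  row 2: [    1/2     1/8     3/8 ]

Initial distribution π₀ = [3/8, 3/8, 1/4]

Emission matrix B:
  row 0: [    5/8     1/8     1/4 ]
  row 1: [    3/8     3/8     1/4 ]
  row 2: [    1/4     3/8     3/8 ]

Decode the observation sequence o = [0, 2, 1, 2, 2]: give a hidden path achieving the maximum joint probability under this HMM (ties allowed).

t=0: δ = [2.344e-01, 1.406e-01, 6.250e-02]  (obs o_0=0)
t=1: δ = [2.197e-02, 1.758e-02, 3.296e-02]  ψ = [0, 1, 0]  (obs o_1=2)
t=2: δ = [2.060e-03, 3.296e-03, 4.635e-03]  ψ = [2, 1, 2]  (obs o_2=1)
t=3: δ = [5.794e-04, 4.120e-04, 6.518e-04]  ψ = [2, 1, 2]  (obs o_3=2)
t=4: δ = [8.147e-05, 5.150e-05, 9.166e-05]  ψ = [2, 1, 2]  (obs o_4=2)
backtrack: best end state = 2; path = [0, 2, 2, 2, 2]

path = [0, 2, 2, 2, 2]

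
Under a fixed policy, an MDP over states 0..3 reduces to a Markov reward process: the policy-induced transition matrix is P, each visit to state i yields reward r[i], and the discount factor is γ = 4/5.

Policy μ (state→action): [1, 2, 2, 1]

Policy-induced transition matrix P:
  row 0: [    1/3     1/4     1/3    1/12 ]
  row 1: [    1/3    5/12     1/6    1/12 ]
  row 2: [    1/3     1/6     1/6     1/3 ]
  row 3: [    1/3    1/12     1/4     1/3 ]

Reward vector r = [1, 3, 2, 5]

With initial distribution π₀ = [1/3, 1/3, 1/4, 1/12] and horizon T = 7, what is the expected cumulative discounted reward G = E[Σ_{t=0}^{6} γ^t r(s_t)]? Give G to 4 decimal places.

t=0: π = [0.3333, 0.3333, 0.2500, 0.0833], E[r] = 2.2500, γ^t·E[r] = 2.250000, running G = 2.250000
t=1: π = [0.3333, 0.2708, 0.2292, 0.1667], E[r] = 2.4375, γ^t·E[r] = 1.950000, running G = 4.200000
t=2: π = [0.3333, 0.2483, 0.2361, 0.1823], E[r] = 2.4618, γ^t·E[r] = 1.575556, running G = 5.775556
t=3: π = [0.3333, 0.2413, 0.2374, 0.1879], E[r] = 2.4718, γ^t·E[r] = 1.265556, running G = 7.041111
t=4: π = [0.3333, 0.2391, 0.2379, 0.1897], E[r] = 2.4748, γ^t·E[r] = 1.013674, running G = 8.054785
t=5: π = [0.3333, 0.2384, 0.2380, 0.1902], E[r] = 2.4757, γ^t·E[r] = 0.811253, running G = 8.866039
t=6: π = [0.3333, 0.2382, 0.2381, 0.1904], E[r] = 2.4761, γ^t·E[r] = 0.649082, running G = 9.515120

G = 9.5151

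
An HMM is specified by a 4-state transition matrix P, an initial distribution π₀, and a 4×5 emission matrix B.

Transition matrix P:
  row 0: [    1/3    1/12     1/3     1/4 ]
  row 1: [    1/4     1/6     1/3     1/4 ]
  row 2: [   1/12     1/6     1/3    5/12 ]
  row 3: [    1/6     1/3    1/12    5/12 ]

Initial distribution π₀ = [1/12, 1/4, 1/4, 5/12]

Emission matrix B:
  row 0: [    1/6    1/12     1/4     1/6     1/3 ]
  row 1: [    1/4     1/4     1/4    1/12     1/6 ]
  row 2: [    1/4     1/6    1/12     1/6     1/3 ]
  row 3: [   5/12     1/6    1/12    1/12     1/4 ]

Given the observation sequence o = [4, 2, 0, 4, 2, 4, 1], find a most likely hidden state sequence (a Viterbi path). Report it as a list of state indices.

path = [3, 1, 3, 3, 1, 2, 3]

t=0: δ = [2.778e-02, 4.167e-02, 8.333e-02, 1.042e-01]  (obs o_0=4)
t=1: δ = [4.340e-03, 8.681e-03, 2.315e-03, 3.617e-03]  ψ = [3, 3, 2, 3]  (obs o_1=2)
t=2: δ = [3.617e-04, 3.617e-04, 7.234e-04, 9.042e-04]  ψ = [1, 1, 1, 1]  (obs o_2=0)
t=3: δ = [5.023e-05, 5.023e-05, 8.038e-05, 9.419e-05]  ψ = [3, 3, 2, 3]  (obs o_3=4)
t=4: δ = [4.186e-06, 7.849e-06, 2.233e-06, 3.270e-06]  ψ = [0, 3, 2, 3]  (obs o_4=2)
t=5: δ = [6.541e-07, 2.180e-07, 8.721e-07, 4.906e-07]  ψ = [1, 1, 1, 1]  (obs o_5=4)
t=6: δ = [1.817e-08, 4.088e-08, 4.845e-08, 6.056e-08]  ψ = [0, 3, 2, 2]  (obs o_6=1)
backtrack: best end state = 3; path = [3, 1, 3, 3, 1, 2, 3]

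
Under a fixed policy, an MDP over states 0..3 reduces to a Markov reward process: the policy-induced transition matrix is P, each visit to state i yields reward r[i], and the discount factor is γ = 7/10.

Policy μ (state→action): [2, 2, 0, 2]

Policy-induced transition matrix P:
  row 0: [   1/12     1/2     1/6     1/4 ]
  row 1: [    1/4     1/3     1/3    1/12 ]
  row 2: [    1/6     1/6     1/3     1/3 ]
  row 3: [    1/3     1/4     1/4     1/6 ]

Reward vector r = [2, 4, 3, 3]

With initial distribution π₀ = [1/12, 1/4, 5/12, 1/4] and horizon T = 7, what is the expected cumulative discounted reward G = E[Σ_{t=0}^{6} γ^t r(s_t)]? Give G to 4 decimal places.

t=0: π = [0.0833, 0.2500, 0.4167, 0.2500], E[r] = 3.1667, γ^t·E[r] = 3.166667, running G = 3.166667
t=1: π = [0.2222, 0.2569, 0.2986, 0.2222], E[r] = 3.0347, γ^t·E[r] = 2.124306, running G = 5.290972
t=2: π = [0.2066, 0.3021, 0.2778, 0.2135], E[r] = 3.0955, γ^t·E[r] = 1.516788, running G = 6.807760
t=3: π = [0.2102, 0.3037, 0.2811, 0.2050], E[r] = 3.0935, γ^t·E[r] = 1.061057, running G = 7.868817
t=4: π = [0.2086, 0.3044, 0.2812, 0.2057], E[r] = 3.0958, γ^t·E[r] = 0.743304, running G = 8.612122
t=5: π = [0.2089, 0.3041, 0.2814, 0.2056], E[r] = 3.0952, γ^t·E[r] = 0.520202, running G = 9.132324
t=6: π = [0.2089, 0.3041, 0.2814, 0.2056], E[r] = 3.0953, γ^t·E[r] = 0.364155, running G = 9.496479

G = 9.4965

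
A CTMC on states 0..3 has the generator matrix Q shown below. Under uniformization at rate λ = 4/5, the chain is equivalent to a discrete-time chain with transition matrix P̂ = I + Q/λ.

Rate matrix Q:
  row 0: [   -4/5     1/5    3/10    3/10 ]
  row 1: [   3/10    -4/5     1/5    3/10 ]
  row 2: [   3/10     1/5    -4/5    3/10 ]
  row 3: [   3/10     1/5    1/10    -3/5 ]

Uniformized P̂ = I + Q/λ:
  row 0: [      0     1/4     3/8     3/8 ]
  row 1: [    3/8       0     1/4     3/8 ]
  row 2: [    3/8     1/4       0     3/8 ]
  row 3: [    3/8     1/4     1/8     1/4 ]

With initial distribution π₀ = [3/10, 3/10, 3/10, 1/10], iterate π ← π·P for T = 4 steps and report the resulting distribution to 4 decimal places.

t=0: π = [0.3000, 0.3000, 0.3000, 0.1000]
t=1: π = [0.2625, 0.1750, 0.2000, 0.3625]
t=2: π = [0.2766, 0.2063, 0.1875, 0.3297]
t=3: π = [0.2713, 0.1984, 0.1965, 0.3338]
t=4: π = [0.2733, 0.2004, 0.1931, 0.3333]

π = [0.2733, 0.2004, 0.1931, 0.3333]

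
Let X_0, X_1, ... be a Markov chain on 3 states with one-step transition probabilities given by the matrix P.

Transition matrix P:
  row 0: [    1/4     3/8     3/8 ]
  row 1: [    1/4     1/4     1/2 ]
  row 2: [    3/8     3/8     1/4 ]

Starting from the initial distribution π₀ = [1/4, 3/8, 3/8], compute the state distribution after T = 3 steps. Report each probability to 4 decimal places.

π = [0.2961, 0.3333, 0.3706]

t=0: π = [0.2500, 0.3750, 0.3750]
t=1: π = [0.2969, 0.3281, 0.3750]
t=2: π = [0.2969, 0.3340, 0.3691]
t=3: π = [0.2961, 0.3333, 0.3706]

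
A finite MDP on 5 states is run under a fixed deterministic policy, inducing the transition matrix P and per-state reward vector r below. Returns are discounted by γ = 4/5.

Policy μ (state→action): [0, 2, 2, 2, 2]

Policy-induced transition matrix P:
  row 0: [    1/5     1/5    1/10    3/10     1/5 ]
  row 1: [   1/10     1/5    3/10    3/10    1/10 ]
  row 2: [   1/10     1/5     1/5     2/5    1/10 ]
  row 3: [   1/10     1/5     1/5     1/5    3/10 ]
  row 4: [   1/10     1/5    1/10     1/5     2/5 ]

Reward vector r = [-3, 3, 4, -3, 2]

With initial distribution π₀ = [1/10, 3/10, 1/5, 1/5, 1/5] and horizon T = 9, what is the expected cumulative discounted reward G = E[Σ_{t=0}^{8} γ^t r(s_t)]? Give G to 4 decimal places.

t=0: π = [0.1000, 0.3000, 0.2000, 0.2000, 0.2000], E[r] = 1.2000, γ^t·E[r] = 1.200000, running G = 1.200000
t=1: π = [0.1100, 0.2000, 0.2000, 0.2800, 0.2100], E[r] = 0.6500, γ^t·E[r] = 0.520000, running G = 1.720000
t=2: π = [0.1110, 0.2000, 0.1880, 0.2710, 0.2300], E[r] = 0.6660, γ^t·E[r] = 0.426240, running G = 2.146240
t=3: π = [0.1111, 0.2000, 0.1859, 0.2687, 0.2343], E[r] = 0.6728, γ^t·E[r] = 0.344474, running G = 2.490714
t=4: π = [0.1111, 0.2000, 0.1855, 0.2683, 0.2351], E[r] = 0.6739, γ^t·E[r] = 0.276038, running G = 2.766751
t=5: π = [0.1111, 0.2000, 0.1854, 0.2682, 0.2353], E[r] = 0.6742, γ^t·E[r] = 0.220915, running G = 2.987667
t=6: π = [0.1111, 0.2000, 0.1854, 0.2682, 0.2353], E[r] = 0.6742, γ^t·E[r] = 0.176745, running G = 3.164412
t=7: π = [0.1111, 0.2000, 0.1854, 0.2682, 0.2354], E[r] = 0.6742, γ^t·E[r] = 0.141398, running G = 3.305810
t=8: π = [0.1111, 0.2000, 0.1854, 0.2682, 0.2354], E[r] = 0.6742, γ^t·E[r] = 0.113119, running G = 3.418929

G = 3.4189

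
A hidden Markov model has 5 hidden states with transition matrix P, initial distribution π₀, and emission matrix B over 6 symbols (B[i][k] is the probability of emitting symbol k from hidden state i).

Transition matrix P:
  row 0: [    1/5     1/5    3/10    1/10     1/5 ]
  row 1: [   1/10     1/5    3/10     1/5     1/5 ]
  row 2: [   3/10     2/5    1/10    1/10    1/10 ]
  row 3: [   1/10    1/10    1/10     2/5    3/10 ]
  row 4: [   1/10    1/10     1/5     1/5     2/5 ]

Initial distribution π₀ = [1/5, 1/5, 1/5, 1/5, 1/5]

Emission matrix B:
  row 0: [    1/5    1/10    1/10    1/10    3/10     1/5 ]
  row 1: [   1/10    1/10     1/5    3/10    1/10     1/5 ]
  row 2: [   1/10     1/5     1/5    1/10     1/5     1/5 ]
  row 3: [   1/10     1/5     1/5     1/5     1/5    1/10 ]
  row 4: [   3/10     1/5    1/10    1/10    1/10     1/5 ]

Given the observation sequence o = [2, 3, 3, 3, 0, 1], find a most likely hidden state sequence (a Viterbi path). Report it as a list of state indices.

path = [3, 3, 3, 3, 4, 4]

t=0: δ = [2.000e-02, 4.000e-02, 4.000e-02, 4.000e-02, 2.000e-02]  (obs o_0=2)
t=1: δ = [1.200e-03, 4.800e-03, 1.200e-03, 3.200e-03, 1.200e-03]  ψ = [2, 2, 1, 3, 3]  (obs o_1=3)
t=2: δ = [4.800e-05, 2.880e-04, 1.440e-04, 2.560e-04, 9.600e-05]  ψ = [1, 1, 1, 3, 1]  (obs o_2=3)
t=3: δ = [4.320e-06, 1.728e-05, 8.640e-06, 2.048e-05, 7.680e-06]  ψ = [2, 1, 1, 3, 3]  (obs o_3=3)
t=4: δ = [5.184e-07, 3.456e-07, 5.184e-07, 8.192e-07, 1.843e-06]  ψ = [2, 1, 1, 3, 3]  (obs o_4=0)
t=5: δ = [1.843e-08, 2.074e-08, 7.373e-08, 7.373e-08, 1.475e-07]  ψ = [4, 2, 4, 4, 4]  (obs o_5=1)
backtrack: best end state = 4; path = [3, 3, 3, 3, 4, 4]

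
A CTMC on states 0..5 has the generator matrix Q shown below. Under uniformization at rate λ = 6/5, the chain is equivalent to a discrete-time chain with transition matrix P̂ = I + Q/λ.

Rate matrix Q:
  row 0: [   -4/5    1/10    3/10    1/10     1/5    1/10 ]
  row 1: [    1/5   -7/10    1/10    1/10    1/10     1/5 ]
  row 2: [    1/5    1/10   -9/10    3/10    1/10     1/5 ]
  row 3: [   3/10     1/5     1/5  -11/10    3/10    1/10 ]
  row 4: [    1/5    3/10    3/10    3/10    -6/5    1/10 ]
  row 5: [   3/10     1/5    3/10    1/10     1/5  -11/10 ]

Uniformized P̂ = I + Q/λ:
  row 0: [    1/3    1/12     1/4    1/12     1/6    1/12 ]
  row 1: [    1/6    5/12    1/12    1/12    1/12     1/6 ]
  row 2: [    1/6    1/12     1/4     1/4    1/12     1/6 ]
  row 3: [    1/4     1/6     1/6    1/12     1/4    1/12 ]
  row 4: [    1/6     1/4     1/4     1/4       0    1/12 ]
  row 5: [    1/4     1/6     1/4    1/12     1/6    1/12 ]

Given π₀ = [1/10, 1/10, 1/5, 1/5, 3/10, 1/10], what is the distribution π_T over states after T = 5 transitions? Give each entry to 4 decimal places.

π = [0.2255, 0.1880, 0.2071, 0.1386, 0.1245, 0.1163]

t=0: π = [0.1000, 0.1000, 0.2000, 0.2000, 0.3000, 0.1000]
t=1: π = [0.2083, 0.1917, 0.2167, 0.1667, 0.1083, 0.1083]
t=2: π = [0.2243, 0.1882, 0.2042, 0.1375, 0.1285, 0.1174]
t=3: π = [0.2253, 0.1887, 0.2072, 0.1388, 0.1240, 0.1160]
t=4: π = [0.2254, 0.1881, 0.2070, 0.1385, 0.1246, 0.1163]
t=5: π = [0.2255, 0.1880, 0.2071, 0.1386, 0.1245, 0.1163]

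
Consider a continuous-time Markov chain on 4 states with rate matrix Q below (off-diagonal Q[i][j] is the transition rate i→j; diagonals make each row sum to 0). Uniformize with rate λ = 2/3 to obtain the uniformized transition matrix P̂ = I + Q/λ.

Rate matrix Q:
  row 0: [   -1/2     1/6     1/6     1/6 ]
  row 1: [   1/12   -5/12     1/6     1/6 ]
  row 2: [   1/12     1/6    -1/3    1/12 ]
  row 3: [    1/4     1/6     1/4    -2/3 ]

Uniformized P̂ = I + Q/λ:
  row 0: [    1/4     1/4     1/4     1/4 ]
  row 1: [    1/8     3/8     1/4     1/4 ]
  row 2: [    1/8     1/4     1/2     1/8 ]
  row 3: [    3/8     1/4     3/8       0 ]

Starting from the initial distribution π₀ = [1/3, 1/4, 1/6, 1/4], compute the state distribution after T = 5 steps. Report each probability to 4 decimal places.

π = [0.1898, 0.2857, 0.3606, 0.1639]

t=0: π = [0.3333, 0.2500, 0.1667, 0.2500]
t=1: π = [0.2292, 0.2813, 0.3229, 0.1667]
t=2: π = [0.1953, 0.2852, 0.3516, 0.1680]
t=3: π = [0.1914, 0.2856, 0.3589, 0.1641]
t=4: π = [0.1899, 0.2857, 0.3602, 0.1641]
t=5: π = [0.1898, 0.2857, 0.3606, 0.1639]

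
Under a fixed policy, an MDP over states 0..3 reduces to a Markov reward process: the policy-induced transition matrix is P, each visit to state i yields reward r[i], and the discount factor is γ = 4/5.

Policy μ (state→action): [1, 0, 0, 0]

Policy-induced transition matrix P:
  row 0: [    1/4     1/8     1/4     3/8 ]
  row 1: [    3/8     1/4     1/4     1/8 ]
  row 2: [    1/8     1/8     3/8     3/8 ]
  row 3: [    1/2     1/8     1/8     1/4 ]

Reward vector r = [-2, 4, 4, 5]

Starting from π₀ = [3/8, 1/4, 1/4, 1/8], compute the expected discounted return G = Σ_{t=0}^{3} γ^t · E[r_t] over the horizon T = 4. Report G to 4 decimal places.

G = 6.7651

t=0: π = [0.3750, 0.2500, 0.2500, 0.1250], E[r] = 1.8750, γ^t·E[r] = 1.875000, running G = 1.875000
t=1: π = [0.2813, 0.1563, 0.2656, 0.2969], E[r] = 2.6094, γ^t·E[r] = 2.087500, running G = 3.962500
t=2: π = [0.3105, 0.1445, 0.2461, 0.2988], E[r] = 2.4355, γ^t·E[r] = 1.558750, running G = 5.521250
t=3: π = [0.3120, 0.1431, 0.2434, 0.3015], E[r] = 2.4294, γ^t·E[r] = 1.243875, running G = 6.765125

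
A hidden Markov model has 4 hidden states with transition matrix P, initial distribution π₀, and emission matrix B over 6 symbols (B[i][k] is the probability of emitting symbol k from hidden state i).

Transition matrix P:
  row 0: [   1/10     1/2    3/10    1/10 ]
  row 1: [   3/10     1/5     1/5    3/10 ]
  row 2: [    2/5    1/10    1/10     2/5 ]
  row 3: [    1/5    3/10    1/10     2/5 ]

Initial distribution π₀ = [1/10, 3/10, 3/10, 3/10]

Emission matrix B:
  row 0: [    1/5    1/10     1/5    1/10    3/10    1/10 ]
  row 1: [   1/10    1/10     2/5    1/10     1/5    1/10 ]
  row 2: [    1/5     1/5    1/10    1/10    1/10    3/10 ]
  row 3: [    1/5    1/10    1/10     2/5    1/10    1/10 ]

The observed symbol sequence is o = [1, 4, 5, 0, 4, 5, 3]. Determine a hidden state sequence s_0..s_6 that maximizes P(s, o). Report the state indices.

path = [2, 0, 2, 0, 1, 2, 3]

t=0: δ = [1.000e-02, 3.000e-02, 6.000e-02, 3.000e-02]  (obs o_0=1)
t=1: δ = [7.200e-03, 1.800e-03, 6.000e-04, 2.400e-03]  ψ = [2, 3, 1, 2]  (obs o_1=4)
t=2: δ = [7.200e-05, 3.600e-04, 6.480e-04, 9.600e-05]  ψ = [0, 0, 0, 3]  (obs o_2=5)
t=3: δ = [5.184e-05, 7.200e-06, 1.440e-05, 5.184e-05]  ψ = [2, 1, 1, 2]  (obs o_3=0)
t=4: δ = [3.110e-06, 5.184e-06, 1.555e-06, 2.074e-06]  ψ = [3, 0, 0, 3]  (obs o_4=4)
t=5: δ = [1.555e-07, 1.555e-07, 3.110e-07, 1.555e-07]  ψ = [1, 0, 1, 1]  (obs o_5=5)
t=6: δ = [1.244e-08, 7.776e-09, 4.666e-09, 4.977e-08]  ψ = [2, 0, 0, 2]  (obs o_6=3)
backtrack: best end state = 3; path = [2, 0, 2, 0, 1, 2, 3]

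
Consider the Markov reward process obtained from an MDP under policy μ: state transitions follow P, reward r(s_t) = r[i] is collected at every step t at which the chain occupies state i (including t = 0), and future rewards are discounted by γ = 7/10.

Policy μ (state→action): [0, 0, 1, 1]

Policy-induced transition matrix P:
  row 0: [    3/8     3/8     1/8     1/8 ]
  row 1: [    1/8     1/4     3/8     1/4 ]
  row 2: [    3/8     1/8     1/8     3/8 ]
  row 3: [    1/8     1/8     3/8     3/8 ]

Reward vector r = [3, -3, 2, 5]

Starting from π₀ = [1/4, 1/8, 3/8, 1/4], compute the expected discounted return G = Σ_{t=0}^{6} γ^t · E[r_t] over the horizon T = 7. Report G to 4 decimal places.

t=0: π = [0.2500, 0.1250, 0.3750, 0.2500], E[r] = 2.3750, γ^t·E[r] = 2.375000, running G = 2.375000
t=1: π = [0.2813, 0.2031, 0.2188, 0.2969], E[r] = 2.1563, γ^t·E[r] = 1.509375, running G = 3.884375
t=2: π = [0.2500, 0.2207, 0.2500, 0.2793], E[r] = 1.9844, γ^t·E[r] = 0.972344, running G = 4.856719
t=3: π = [0.2500, 0.2151, 0.2500, 0.2849], E[r] = 2.0293, γ^t·E[r] = 0.696049, running G = 5.552768
t=4: π = [0.2500, 0.2144, 0.2500, 0.2856], E[r] = 2.0349, γ^t·E[r] = 0.488582, running G = 6.041350
t=5: π = [0.2500, 0.2143, 0.2500, 0.2857], E[r] = 2.0356, γ^t·E[r] = 0.342126, running G = 6.383476
t=6: π = [0.2500, 0.2143, 0.2500, 0.2857], E[r] = 2.0357, γ^t·E[r] = 0.239498, running G = 6.622974

G = 6.6230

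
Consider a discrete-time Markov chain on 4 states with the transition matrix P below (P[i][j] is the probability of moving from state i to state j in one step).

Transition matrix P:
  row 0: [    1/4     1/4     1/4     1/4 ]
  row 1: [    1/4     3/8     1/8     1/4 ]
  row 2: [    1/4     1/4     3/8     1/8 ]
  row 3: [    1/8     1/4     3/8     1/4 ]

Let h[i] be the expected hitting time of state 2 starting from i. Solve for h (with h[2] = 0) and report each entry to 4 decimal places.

h = [4.0727, 4.6545, 0.0000, 3.5636]

First-step conditioning: h[2] = 0; for i ≠ 2, h[i] = 1 + Σ_k P[i][k]·h[k].
  h[0] = 1 + 1/4·h[0] + 1/4·h[1] + 1/4·h[3]
  h[1] = 1 + 1/4·h[0] + 3/8·h[1] + 1/4·h[3]
  h[3] = 1 + 1/8·h[0] + 1/4·h[1] + 1/4·h[3]
Solving the 3×3 linear system over states ≠ 2 gives exactly h = [224/55, 256/55, 0, 196/55] (h[2] = 0 is the target).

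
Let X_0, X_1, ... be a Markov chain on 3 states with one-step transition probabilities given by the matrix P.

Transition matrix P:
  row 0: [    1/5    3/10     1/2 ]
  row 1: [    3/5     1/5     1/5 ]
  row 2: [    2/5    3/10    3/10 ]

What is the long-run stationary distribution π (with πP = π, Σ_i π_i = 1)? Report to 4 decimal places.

Balance equations π_j = Σ_i π_i·P[i][j]:
  π_0 = 1/5·π_0 + 3/5·π_1 + 2/5·π_2
  π_1 = 3/10·π_0 + 1/5·π_1 + 3/10·π_2
  normalize: π_0 + π_1 + π_2 = 1
Solving the linear system gives exactly π = [25/66, 3/11, 23/66].

π = [0.3788, 0.2727, 0.3485]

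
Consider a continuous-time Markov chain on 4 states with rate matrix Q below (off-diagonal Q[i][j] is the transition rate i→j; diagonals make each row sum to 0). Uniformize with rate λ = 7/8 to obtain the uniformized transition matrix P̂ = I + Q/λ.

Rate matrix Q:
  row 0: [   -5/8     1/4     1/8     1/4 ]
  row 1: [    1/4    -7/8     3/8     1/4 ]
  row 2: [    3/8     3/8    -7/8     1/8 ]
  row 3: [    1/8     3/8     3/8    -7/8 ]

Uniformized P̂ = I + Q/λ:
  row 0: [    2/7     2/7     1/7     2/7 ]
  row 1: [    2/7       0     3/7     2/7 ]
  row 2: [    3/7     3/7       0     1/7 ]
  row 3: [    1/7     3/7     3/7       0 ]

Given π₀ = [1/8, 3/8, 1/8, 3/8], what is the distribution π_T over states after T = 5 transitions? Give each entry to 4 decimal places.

t=0: π = [0.1250, 0.3750, 0.1250, 0.3750]
t=1: π = [0.2500, 0.2500, 0.3393, 0.1607]
t=2: π = [0.3112, 0.2857, 0.2117, 0.1913]
t=3: π = [0.2886, 0.2617, 0.2489, 0.2008]
t=4: π = [0.2926, 0.2752, 0.2394, 0.1928]
t=5: π = [0.2924, 0.2688, 0.2424, 0.1964]

π = [0.2924, 0.2688, 0.2424, 0.1964]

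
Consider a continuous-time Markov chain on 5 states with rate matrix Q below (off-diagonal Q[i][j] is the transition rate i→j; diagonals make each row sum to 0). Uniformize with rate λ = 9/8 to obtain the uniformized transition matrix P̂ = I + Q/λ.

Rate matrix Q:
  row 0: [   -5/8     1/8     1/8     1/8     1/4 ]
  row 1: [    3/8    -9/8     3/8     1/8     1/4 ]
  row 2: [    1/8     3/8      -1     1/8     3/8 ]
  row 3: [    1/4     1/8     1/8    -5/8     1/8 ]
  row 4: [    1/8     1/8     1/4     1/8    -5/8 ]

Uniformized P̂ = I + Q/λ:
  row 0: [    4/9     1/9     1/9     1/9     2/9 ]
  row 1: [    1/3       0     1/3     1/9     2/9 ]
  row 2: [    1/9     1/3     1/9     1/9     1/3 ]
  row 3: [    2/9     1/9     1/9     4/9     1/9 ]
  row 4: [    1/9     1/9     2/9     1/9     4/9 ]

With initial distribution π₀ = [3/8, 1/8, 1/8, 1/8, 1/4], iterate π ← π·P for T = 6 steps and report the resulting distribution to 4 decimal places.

π = [0.2393, 0.1346, 0.1729, 0.1666, 0.2866]

t=0: π = [0.3750, 0.1250, 0.1250, 0.1250, 0.2500]
t=1: π = [0.2778, 0.1250, 0.1667, 0.1528, 0.2778]
t=2: π = [0.2485, 0.1343, 0.1698, 0.1620, 0.2855]
t=3: π = [0.2418, 0.1339, 0.1727, 0.1651, 0.2865]
t=4: π = [0.2398, 0.1346, 0.1727, 0.1662, 0.2867]
t=5: π = [0.2394, 0.1345, 0.1729, 0.1665, 0.2867]
t=6: π = [0.2393, 0.1346, 0.1729, 0.1666, 0.2866]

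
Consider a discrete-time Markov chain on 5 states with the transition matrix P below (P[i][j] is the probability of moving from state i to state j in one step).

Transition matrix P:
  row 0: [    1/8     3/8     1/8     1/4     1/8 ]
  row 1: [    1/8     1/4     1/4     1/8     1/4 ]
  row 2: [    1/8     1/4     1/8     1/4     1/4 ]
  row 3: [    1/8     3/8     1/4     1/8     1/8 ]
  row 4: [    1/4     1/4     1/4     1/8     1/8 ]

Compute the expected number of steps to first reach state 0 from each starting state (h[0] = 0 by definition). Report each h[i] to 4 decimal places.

First-step conditioning: h[0] = 0; for i ≠ 0, h[i] = 1 + Σ_k P[i][k]·h[k].
  h[1] = 1 + 1/4·h[1] + 1/4·h[2] + 1/8·h[3] + 1/4·h[4]
  h[2] = 1 + 1/4·h[1] + 1/8·h[2] + 1/4·h[3] + 1/4·h[4]
  h[3] = 1 + 3/8·h[1] + 1/4·h[2] + 1/8·h[3] + 1/8·h[4]
  h[4] = 1 + 1/4·h[1] + 1/4·h[2] + 1/8·h[3] + 1/8·h[4]
Solving the 4×4 linear system over states ≠ 0 gives exactly h = [0, 5184/781, 472/71, 5256/781, 4608/781] (h[0] = 0 is the target).

h = [0.0000, 6.6376, 6.6479, 6.7298, 5.9001]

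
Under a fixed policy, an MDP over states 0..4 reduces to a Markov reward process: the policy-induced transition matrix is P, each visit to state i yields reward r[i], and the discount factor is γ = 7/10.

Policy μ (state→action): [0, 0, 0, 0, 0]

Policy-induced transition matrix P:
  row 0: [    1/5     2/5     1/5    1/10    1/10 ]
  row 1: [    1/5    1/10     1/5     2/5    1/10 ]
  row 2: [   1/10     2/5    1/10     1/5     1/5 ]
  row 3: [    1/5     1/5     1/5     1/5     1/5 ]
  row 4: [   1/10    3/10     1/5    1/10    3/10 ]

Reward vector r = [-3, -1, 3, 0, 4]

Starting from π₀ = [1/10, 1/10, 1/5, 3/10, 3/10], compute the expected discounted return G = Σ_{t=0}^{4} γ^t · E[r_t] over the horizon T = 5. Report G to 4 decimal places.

t=0: π = [0.1000, 0.1000, 0.2000, 0.3000, 0.3000], E[r] = 1.4000, γ^t·E[r] = 1.400000, running G = 1.400000
t=1: π = [0.1500, 0.2800, 0.1800, 0.1800, 0.2100], E[r] = 0.6500, γ^t·E[r] = 0.455000, running G = 1.855000
t=2: π = [0.1610, 0.2590, 0.1820, 0.2200, 0.1780], E[r] = 0.5160, γ^t·E[r] = 0.252840, running G = 2.107840
t=3: π = [0.1640, 0.2605, 0.1818, 0.2179, 0.1758], E[r] = 0.4961, γ^t·E[r] = 0.170162, running G = 2.278002
t=4: π = [0.1642, 0.2607, 0.1818, 0.2181, 0.1751], E[r] = 0.4926, γ^t·E[r] = 0.118266, running G = 2.396268

G = 2.3963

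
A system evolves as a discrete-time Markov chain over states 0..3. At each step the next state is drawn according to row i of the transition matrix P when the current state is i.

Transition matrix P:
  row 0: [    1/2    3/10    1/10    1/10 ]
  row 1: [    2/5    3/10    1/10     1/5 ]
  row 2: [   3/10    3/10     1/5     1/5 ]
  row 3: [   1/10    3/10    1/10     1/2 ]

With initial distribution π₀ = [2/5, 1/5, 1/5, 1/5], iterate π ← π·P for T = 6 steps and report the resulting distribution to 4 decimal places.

t=0: π = [0.4000, 0.2000, 0.2000, 0.2000]
t=1: π = [0.3600, 0.3000, 0.1200, 0.2200]
t=2: π = [0.3580, 0.3000, 0.1120, 0.2300]
t=3: π = [0.3556, 0.3000, 0.1112, 0.2332]
t=4: π = [0.3545, 0.3000, 0.1111, 0.2344]
t=5: π = [0.3540, 0.3000, 0.1111, 0.2349]
t=6: π = [0.3538, 0.3000, 0.1111, 0.2351]

π = [0.3538, 0.3000, 0.1111, 0.2351]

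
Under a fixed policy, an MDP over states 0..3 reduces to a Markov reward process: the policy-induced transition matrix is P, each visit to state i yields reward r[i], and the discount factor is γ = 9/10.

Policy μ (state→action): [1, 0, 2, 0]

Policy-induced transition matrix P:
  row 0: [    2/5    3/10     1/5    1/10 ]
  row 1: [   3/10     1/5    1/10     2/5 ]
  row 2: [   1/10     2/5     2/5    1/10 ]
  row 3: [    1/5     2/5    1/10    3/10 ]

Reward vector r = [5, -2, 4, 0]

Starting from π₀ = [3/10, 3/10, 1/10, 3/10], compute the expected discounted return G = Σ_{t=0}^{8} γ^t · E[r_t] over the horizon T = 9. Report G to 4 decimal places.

t=0: π = [0.3000, 0.3000, 0.1000, 0.3000], E[r] = 1.3000, γ^t·E[r] = 1.300000, running G = 1.300000
t=1: π = [0.2800, 0.3100, 0.1600, 0.2500], E[r] = 1.4200, γ^t·E[r] = 1.278000, running G = 2.578000
t=2: π = [0.2710, 0.3100, 0.1760, 0.2430], E[r] = 1.4390, γ^t·E[r] = 1.165590, running G = 3.743590
t=3: π = [0.2676, 0.3109, 0.1799, 0.2416], E[r] = 1.4358, γ^t·E[r] = 1.046698, running G = 4.790288
t=4: π = [0.2666, 0.3111, 0.1807, 0.2416], E[r] = 1.4339, γ^t·E[r] = 0.940782, running G = 5.731070
t=5: π = [0.2664, 0.3111, 0.1809, 0.2416], E[r] = 1.4331, γ^t·E[r] = 0.846206, running G = 6.577276
t=6: π = [0.2663, 0.3111, 0.1809, 0.2417], E[r] = 1.4328, γ^t·E[r] = 0.761449, running G = 7.338725
t=7: π = [0.2663, 0.3111, 0.1809, 0.2417], E[r] = 1.4327, γ^t·E[r] = 0.685270, running G = 8.023995
t=8: π = [0.2663, 0.3111, 0.1809, 0.2417], E[r] = 1.4327, γ^t·E[r] = 0.616735, running G = 8.640730

G = 8.6407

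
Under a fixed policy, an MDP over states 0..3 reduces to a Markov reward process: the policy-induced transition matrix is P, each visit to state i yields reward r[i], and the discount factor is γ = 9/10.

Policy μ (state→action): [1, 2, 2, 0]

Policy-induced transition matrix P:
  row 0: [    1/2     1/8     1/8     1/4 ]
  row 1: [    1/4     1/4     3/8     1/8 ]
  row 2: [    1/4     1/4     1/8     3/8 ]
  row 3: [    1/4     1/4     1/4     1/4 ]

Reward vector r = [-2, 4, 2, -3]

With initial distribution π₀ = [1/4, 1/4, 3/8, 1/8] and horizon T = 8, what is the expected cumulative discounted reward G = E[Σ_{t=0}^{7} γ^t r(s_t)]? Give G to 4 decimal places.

t=0: π = [0.2500, 0.2500, 0.3750, 0.1250], E[r] = 0.8750, γ^t·E[r] = 0.875000, running G = 0.875000
t=1: π = [0.3125, 0.2188, 0.2031, 0.2656], E[r] = -0.1406, γ^t·E[r] = -0.126563, running G = 0.748438
t=2: π = [0.3281, 0.2109, 0.2129, 0.2480], E[r] = -0.1309, γ^t·E[r] = -0.105996, running G = 0.642441
t=3: π = [0.3320, 0.2090, 0.2087, 0.2502], E[r] = -0.1614, γ^t·E[r] = -0.117644, running G = 0.524798
t=4: π = [0.3330, 0.2085, 0.2085, 0.2500], E[r] = -0.1649, γ^t·E[r] = -0.108182, running G = 0.416616
t=5: π = [0.3333, 0.2084, 0.2084, 0.2500], E[r] = -0.1663, γ^t·E[r] = -0.098186, running G = 0.318430
t=6: π = [0.3333, 0.2083, 0.2083, 0.2500], E[r] = -0.1666, γ^t·E[r] = -0.088518, running G = 0.229911
t=7: π = [0.3333, 0.2083, 0.2083, 0.2500], E[r] = -0.1666, γ^t·E[r] = -0.079704, running G = 0.150207

G = 0.1502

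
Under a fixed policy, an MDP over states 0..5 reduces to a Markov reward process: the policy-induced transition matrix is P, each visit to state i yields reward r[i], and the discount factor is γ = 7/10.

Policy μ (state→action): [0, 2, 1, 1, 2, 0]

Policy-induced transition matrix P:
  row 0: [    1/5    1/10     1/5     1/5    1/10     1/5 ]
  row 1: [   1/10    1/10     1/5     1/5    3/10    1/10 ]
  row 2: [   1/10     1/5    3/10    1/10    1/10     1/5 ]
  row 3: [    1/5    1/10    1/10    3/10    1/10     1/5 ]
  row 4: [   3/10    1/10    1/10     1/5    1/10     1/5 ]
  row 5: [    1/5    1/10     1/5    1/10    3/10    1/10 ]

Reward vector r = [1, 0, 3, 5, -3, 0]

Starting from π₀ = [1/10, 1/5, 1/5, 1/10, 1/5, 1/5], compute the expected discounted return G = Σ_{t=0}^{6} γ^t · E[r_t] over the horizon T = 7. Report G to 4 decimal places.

t=0: π = [0.1000, 0.2000, 0.2000, 0.1000, 0.2000, 0.2000], E[r] = 0.6000, γ^t·E[r] = 0.600000, running G = 0.600000
t=1: π = [0.1800, 0.1200, 0.1900, 0.1700, 0.1800, 0.1600], E[r] = 1.0600, γ^t·E[r] = 0.742000, running G = 1.342000
t=2: π = [0.1870, 0.1190, 0.1840, 0.1820, 0.1560, 0.1720], E[r] = 1.1810, γ^t·E[r] = 0.578690, running G = 1.920690
t=3: π = [0.1853, 0.1184, 0.1846, 0.1826, 0.1582, 0.1709], E[r] = 1.1775, γ^t·E[r] = 0.403883, running G = 2.324573
t=4: π = [0.1855, 0.1185, 0.1844, 0.1827, 0.1579, 0.1711], E[r] = 1.1786, γ^t·E[r] = 0.282989, running G = 2.607562
t=5: π = [0.1855, 0.1184, 0.1844, 0.1827, 0.1579, 0.1710], E[r] = 1.1786, γ^t·E[r] = 0.198080, running G = 2.805642
t=6: π = [0.1855, 0.1184, 0.1844, 0.1827, 0.1579, 0.1711], E[r] = 1.1786, γ^t·E[r] = 0.138660, running G = 2.944302

G = 2.9443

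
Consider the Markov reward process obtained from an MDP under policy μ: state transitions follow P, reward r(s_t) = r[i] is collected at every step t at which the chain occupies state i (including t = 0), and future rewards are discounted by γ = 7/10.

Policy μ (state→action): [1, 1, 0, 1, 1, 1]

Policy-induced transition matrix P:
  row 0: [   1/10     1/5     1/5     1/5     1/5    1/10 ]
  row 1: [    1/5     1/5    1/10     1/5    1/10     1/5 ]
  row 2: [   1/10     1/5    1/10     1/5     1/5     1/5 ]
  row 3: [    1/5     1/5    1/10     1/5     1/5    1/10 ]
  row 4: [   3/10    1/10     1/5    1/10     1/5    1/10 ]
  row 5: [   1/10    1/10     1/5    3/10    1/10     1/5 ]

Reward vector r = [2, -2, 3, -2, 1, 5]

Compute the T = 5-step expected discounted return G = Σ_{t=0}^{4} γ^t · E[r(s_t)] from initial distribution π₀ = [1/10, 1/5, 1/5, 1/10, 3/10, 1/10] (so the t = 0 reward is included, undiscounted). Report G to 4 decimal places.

G = 2.7738

t=0: π = [0.1000, 0.2000, 0.2000, 0.1000, 0.3000, 0.1000], E[r] = 1.0000, γ^t·E[r] = 1.000000, running G = 1.000000
t=1: π = [0.1900, 0.1600, 0.1500, 0.1800, 0.1700, 0.1500], E[r] = 1.0700, γ^t·E[r] = 0.749000, running G = 1.749000
t=2: π = [0.1680, 0.1680, 0.1510, 0.1980, 0.1690, 0.1460], E[r] = 0.9560, γ^t·E[r] = 0.468440, running G = 2.217440
t=3: π = [0.1704, 0.1685, 0.1483, 0.1977, 0.1686, 0.1465], E[r] = 0.9544, γ^t·E[r] = 0.327359, running G = 2.544799
t=4: π = [0.1703, 0.1685, 0.1486, 0.1978, 0.1685, 0.1463], E[r] = 0.9539, γ^t·E[r] = 0.229036, running G = 2.773835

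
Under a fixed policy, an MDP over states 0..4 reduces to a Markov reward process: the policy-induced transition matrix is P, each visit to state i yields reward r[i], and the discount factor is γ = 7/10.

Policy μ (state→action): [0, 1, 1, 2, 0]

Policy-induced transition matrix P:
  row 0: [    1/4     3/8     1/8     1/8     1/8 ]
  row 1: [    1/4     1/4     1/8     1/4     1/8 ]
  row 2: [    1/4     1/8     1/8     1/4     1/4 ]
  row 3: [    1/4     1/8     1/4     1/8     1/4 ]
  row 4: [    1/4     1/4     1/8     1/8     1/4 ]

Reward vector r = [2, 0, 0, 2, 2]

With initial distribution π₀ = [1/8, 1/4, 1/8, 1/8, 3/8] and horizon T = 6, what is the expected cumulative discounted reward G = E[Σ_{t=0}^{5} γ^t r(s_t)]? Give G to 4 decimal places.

t=0: π = [0.1250, 0.2500, 0.1250, 0.1250, 0.3750], E[r] = 1.2500, γ^t·E[r] = 1.250000, running G = 1.250000
t=1: π = [0.2500, 0.2344, 0.1406, 0.1719, 0.2031], E[r] = 1.2500, γ^t·E[r] = 0.875000, running G = 2.125000
t=2: π = [0.2500, 0.2422, 0.1465, 0.1719, 0.1895], E[r] = 1.2227, γ^t·E[r] = 0.599102, running G = 2.724102
t=3: π = [0.2500, 0.2415, 0.1465, 0.1736, 0.1885], E[r] = 1.2241, γ^t·E[r] = 0.419874, running G = 3.143975
t=4: π = [0.2500, 0.2412, 0.1467, 0.1735, 0.1886], E[r] = 1.2241, γ^t·E[r] = 0.293911, running G = 3.437887
t=5: π = [0.2500, 0.2412, 0.1467, 0.1735, 0.1886], E[r] = 1.2242, γ^t·E[r] = 0.205747, running G = 3.643634

G = 3.6436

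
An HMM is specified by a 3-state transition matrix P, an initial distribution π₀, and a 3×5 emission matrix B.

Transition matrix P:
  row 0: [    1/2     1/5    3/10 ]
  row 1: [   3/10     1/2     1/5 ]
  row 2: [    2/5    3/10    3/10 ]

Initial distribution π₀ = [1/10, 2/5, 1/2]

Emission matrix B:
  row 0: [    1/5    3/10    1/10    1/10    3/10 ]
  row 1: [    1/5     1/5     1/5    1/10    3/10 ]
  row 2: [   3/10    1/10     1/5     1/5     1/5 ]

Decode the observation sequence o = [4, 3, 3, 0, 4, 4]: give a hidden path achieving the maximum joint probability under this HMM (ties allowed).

t=0: δ = [3.000e-02, 1.200e-01, 1.000e-01]  (obs o_0=4)
t=1: δ = [4.000e-03, 6.000e-03, 6.000e-03]  ψ = [2, 1, 2]  (obs o_1=3)
t=2: δ = [2.400e-04, 3.000e-04, 3.600e-04]  ψ = [2, 1, 2]  (obs o_2=3)
t=3: δ = [2.880e-05, 3.000e-05, 3.240e-05]  ψ = [2, 1, 2]  (obs o_3=0)
t=4: δ = [4.320e-06, 4.500e-06, 1.944e-06]  ψ = [0, 1, 2]  (obs o_4=4)
t=5: δ = [6.480e-07, 6.750e-07, 2.592e-07]  ψ = [0, 1, 0]  (obs o_5=4)
backtrack: best end state = 1; path = [1, 1, 1, 1, 1, 1]

path = [1, 1, 1, 1, 1, 1]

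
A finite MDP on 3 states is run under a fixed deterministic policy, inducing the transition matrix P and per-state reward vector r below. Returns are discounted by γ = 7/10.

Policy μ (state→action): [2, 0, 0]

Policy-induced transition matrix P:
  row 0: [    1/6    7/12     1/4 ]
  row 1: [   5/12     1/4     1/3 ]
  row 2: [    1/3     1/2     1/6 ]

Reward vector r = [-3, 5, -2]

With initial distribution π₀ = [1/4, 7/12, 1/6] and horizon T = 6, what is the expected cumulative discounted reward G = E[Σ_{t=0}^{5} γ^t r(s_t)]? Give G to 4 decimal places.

G = 2.8581

t=0: π = [0.2500, 0.5833, 0.1667], E[r] = 1.8333, γ^t·E[r] = 1.833333, running G = 1.833333
t=1: π = [0.3403, 0.3750, 0.2847], E[r] = 0.2847, γ^t·E[r] = 0.199306, running G = 2.032639
t=2: π = [0.3079, 0.4346, 0.2575], E[r] = 0.7344, γ^t·E[r] = 0.359844, running G = 2.392483
t=3: π = [0.3182, 0.4170, 0.2648], E[r] = 0.6008, γ^t·E[r] = 0.206071, running G = 2.598554
t=4: π = [0.3150, 0.4223, 0.2627], E[r] = 0.6408, γ^t·E[r] = 0.153865, running G = 2.752419
t=5: π = [0.3160, 0.4207, 0.2633], E[r] = 0.6288, γ^t·E[r] = 0.105681, running G = 2.858100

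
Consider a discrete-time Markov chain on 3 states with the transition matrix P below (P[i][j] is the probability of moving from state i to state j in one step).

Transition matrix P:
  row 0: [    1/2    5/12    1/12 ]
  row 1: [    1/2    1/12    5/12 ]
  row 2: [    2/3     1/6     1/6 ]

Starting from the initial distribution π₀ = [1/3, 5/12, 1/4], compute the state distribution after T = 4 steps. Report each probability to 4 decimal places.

π = [0.5321, 0.2758, 0.1921]

t=0: π = [0.3333, 0.4167, 0.2500]
t=1: π = [0.5417, 0.2153, 0.2431]
t=2: π = [0.5405, 0.2841, 0.1753]
t=3: π = [0.5292, 0.2781, 0.1927]
t=4: π = [0.5321, 0.2758, 0.1921]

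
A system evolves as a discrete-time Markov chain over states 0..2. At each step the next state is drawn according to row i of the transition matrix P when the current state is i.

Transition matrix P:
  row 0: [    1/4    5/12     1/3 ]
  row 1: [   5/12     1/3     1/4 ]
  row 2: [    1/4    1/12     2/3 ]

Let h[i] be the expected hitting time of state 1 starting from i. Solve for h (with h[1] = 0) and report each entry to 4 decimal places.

First-step conditioning: h[1] = 0; for i ≠ 1, h[i] = 1 + Σ_k P[i][k]·h[k].
  h[0] = 1 + 1/4·h[0] + 1/3·h[2]
  h[2] = 1 + 1/4·h[0] + 2/3·h[2]
Solving the 2×2 linear system over states ≠ 1 gives exactly h = [4, 0, 6] (h[1] = 0 is the target).

h = [4.0000, 0.0000, 6.0000]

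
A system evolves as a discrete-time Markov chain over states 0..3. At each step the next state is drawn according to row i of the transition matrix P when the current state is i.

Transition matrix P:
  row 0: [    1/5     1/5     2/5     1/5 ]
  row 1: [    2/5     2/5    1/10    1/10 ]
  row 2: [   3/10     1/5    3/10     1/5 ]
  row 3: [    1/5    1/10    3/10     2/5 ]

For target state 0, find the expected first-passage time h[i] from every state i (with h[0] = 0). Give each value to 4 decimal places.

h = [0.0000, 2.8571, 3.3333, 3.8095]

First-step conditioning: h[0] = 0; for i ≠ 0, h[i] = 1 + Σ_k P[i][k]·h[k].
  h[1] = 1 + 2/5·h[1] + 1/10·h[2] + 1/10·h[3]
  h[2] = 1 + 1/5·h[1] + 3/10·h[2] + 1/5·h[3]
  h[3] = 1 + 1/10·h[1] + 3/10·h[2] + 2/5·h[3]
Solving the 3×3 linear system over states ≠ 0 gives exactly h = [0, 20/7, 10/3, 80/21] (h[0] = 0 is the target).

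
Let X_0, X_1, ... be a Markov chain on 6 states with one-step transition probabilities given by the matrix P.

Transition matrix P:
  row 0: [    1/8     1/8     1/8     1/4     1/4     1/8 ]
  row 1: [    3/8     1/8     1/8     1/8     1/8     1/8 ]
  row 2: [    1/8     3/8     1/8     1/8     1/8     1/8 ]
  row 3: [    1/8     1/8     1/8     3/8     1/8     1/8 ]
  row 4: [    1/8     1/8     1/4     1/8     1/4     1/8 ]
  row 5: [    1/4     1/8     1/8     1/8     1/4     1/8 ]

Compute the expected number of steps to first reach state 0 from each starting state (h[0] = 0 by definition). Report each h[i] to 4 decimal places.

h = [0.0000, 4.1449, 5.1812, 5.5266, 5.4773, 4.8296]

First-step conditioning: h[0] = 0; for i ≠ 0, h[i] = 1 + Σ_k P[i][k]·h[k].
  h[1] = 1 + 1/8·h[1] + 1/8·h[2] + 1/8·h[3] + 1/8·h[4] + 1/8·h[5]
  h[2] = 1 + 3/8·h[1] + 1/8·h[2] + 1/8·h[3] + 1/8·h[4] + 1/8·h[5]
  h[3] = 1 + 1/8·h[1] + 1/8·h[2] + 3/8·h[3] + 1/8·h[4] + 1/8·h[5]
  h[4] = 1 + 1/8·h[1] + 1/4·h[2] + 1/8·h[3] + 1/4·h[4] + 1/8·h[5]
  h[5] = 1 + 1/8·h[1] + 1/8·h[2] + 1/8·h[3] + 1/4·h[4] + 1/8·h[5]
Solving the 5×5 linear system over states ≠ 0 gives exactly h = [0, 5376/1297, 6720/1297, 7168/1297, 7104/1297, 6264/1297] (h[0] = 0 is the target).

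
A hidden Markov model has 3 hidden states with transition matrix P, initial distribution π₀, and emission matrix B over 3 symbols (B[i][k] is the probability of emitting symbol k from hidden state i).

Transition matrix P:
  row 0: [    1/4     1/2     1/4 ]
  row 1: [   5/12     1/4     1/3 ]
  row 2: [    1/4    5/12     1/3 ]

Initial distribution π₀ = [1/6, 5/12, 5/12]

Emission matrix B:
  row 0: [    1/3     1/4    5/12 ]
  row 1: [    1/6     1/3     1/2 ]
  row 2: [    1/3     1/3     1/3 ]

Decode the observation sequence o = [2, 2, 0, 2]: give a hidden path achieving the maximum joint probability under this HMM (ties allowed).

path = [2, 1, 0, 1]

t=0: δ = [6.944e-02, 2.083e-01, 1.389e-01]  (obs o_0=2)
t=1: δ = [3.617e-02, 2.894e-02, 2.315e-02]  ψ = [1, 2, 1]  (obs o_1=2)
t=2: δ = [4.019e-03, 3.014e-03, 3.215e-03]  ψ = [1, 0, 1]  (obs o_2=0)
t=3: δ = [5.233e-04, 1.005e-03, 3.572e-04]  ψ = [1, 0, 2]  (obs o_3=2)
backtrack: best end state = 1; path = [2, 1, 0, 1]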